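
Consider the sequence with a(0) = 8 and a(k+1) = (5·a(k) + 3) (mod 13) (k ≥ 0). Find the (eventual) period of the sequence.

4

Computing terms: a(0) = 8, a(1) = 4, a(2) = 10, a(3) = 1, a(4) = 8.
Since a(4) = a(0) = 8, the sequence is periodic with period 4.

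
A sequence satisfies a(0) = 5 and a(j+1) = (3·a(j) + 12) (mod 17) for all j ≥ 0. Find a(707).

a(0) = 5; a(1) = 10; a(2) = 8; a(3) = 2; a(4) = 1; a(5) = 15; a(6) = 6; a(7) = 13; a(8) = 0; a(9) = 12; a(10) = 14; a(11) = 3; a(12) = 4; a(13) = 7; a(14) = 16; a(15) = 9; a(16) = 5.
The sequence repeats with period 16.
So a(707) = a(0 + ((707-0) mod 16)) = a(3) = 2.

2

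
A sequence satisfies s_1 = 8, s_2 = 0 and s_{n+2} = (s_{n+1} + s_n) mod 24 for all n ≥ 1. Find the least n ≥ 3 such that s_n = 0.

6

s_1 = 8; s_2 = 0; s_3 = 8; s_4 = 8; s_5 = 16; s_6 = 0; s_7 = 16; s_8 = 16; s_9 = 8; s_{10} = 0.
The sequence repeats with period 8.
The value 0 first appears (with n ≥ 3) at s_6.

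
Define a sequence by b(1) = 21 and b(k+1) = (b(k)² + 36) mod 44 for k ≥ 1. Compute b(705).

41

We have b(1) = 21, b(2) = 37, b(3) = 41, b(4) = 1, b(5) = 37.
Since b(5) = b(2) = 37, the sequence is eventually periodic: after a pre-period of length 1 it cycles with period 3.
For k ≥ 2, b(k) depends only on (k - 2) mod 3. (705 - 2) mod 3 = 1, so b(705) = b(3) = 41.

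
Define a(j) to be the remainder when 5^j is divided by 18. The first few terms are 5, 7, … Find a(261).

17

We have a(1) = 5, a(2) = 7, a(3) = 17, a(4) = 13, a(5) = 11, a(6) = 1, a(7) = 5.
Since a(7) = a(1) = 5, the sequence is periodic with period 6.
(261 - 1) mod 6 = 2, so a(261) = a(3) = 17.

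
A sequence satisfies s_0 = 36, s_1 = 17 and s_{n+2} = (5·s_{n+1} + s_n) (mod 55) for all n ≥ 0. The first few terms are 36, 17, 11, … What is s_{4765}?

We have s_0 = 36, s_1 = 17, s_2 = 11, s_3 = 17, s_4 = 41, s_5 = 2, s_6 = 51, s_7 = 37, s_8 = 16, s_9 = 7, s_{10} = 51, s_{11} = 42, s_{12} = 41, s_{13} = 27, s_{14} = 11, s_{15} = 27, s_{16} = 36, s_{17} = 42, s_{18} = 26, s_{19} = 7, s_{20} = 6, s_{21} = 37, s_{22} = 26, s_{23} = 2, s_{24} = 36, s_{25} = 17.
The sequence repeats with period 24.
(4765 - 0) mod 24 = 13, so s_{4765} = s_{13} = 27.

27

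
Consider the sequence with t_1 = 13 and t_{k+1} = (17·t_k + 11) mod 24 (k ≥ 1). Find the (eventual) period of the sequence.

8

Computing terms: t_1 = 13, t_2 = 16, t_3 = 19, t_4 = 22, t_5 = 1, t_6 = 4, t_7 = 7, t_8 = 10, t_9 = 13.
Since t_9 = t_1 = 13, the sequence is periodic with period 8.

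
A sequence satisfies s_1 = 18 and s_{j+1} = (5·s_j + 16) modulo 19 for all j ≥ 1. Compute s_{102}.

s_1 = 18; s_2 = 11; s_3 = 14; s_4 = 10; s_5 = 9; s_6 = 4; s_7 = 17; s_8 = 6; s_9 = 8; s_{10} = 18.
Since s_{10} = s_1 = 18, the sequence is periodic with period 9.
So s_{102} = s_{1 + ((102-1) mod 9)} = s_3 = 14.

14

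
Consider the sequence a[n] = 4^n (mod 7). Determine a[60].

Computing terms: a[0] = 1,  a[1] = 4,  a[2] = 2,  a[3] = 1.
The sequence repeats with period 3.
So a[60] = a[0 + ((60-0) mod 3)] = a[0] = 1.

1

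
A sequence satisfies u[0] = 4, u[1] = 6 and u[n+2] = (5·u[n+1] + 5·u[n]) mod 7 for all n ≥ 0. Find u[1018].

2

Computing terms: u[0] = 4; u[1] = 6; u[2] = 1; u[3] = 0; u[4] = 5; u[5] = 4; u[6] = 3; u[7] = 0; u[8] = 1; u[9] = 5; u[10] = 2; u[11] = 0; u[12] = 3; u[13] = 1; u[14] = 6; u[15] = 0; u[16] = 2; u[17] = 3; u[18] = 4; u[19] = 0; u[20] = 6; u[21] = 2; u[22] = 5; u[23] = 0; u[24] = 4; u[25] = 6.
The sequence repeats with period 24.
(1018 - 0) mod 24 = 10, so u[1018] = u[10] = 2.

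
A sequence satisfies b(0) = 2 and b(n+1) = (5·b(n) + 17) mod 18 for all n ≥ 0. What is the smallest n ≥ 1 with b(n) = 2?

6

Listing terms: b(0) = 2, b(1) = 9, b(2) = 8, b(3) = 3, b(4) = 14, b(5) = 15, b(6) = 2.
Since b(6) = b(0) = 2, the sequence is periodic with period 6.
The value 2 next appears (with n ≥ 1) at b(6).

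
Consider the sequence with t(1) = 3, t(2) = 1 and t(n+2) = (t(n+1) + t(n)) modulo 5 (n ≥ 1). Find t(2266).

4

Computing terms: t(1) = 3; t(2) = 1; t(3) = 4; t(4) = 0; t(5) = 4; t(6) = 4; t(7) = 3; t(8) = 2; t(9) = 0; t(10) = 2; t(11) = 2; t(12) = 4; t(13) = 1; t(14) = 0; t(15) = 1; t(16) = 1; t(17) = 2; t(18) = 3; t(19) = 0; t(20) = 3; t(21) = 3; t(22) = 1.
Since (t(21), t(22)) = (t(1), t(2)) = (3, 1) (two consecutive terms determine the rest), the sequence is periodic with period 20.
So t(2266) = t(1 + ((2266-1) mod 20)) = t(6) = 4.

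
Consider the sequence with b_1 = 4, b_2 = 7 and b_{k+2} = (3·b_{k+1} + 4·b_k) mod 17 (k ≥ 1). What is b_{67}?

3

Listing terms: b_1 = 4, b_2 = 7, b_3 = 3, b_4 = 3, b_5 = 4, b_6 = 7.
Since (b_5, b_6) = (b_1, b_2) = (4, 7) (two consecutive terms determine the rest), the sequence is periodic with period 4.
(67 - 1) mod 4 = 2, so b_{67} = b_3 = 3.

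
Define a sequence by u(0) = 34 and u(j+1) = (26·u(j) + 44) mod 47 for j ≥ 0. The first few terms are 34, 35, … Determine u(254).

We have u(0) = 34,  u(1) = 35,  u(2) = 14,  u(3) = 32,  u(4) = 30,  u(5) = 25,  u(6) = 36,  u(7) = 40,  u(8) = 3,  u(9) = 28,  u(10) = 20,  u(11) = 0,  u(12) = 44,  u(13) = 13,  u(14) = 6,  u(15) = 12,  u(16) = 27,  u(17) = 41,  u(18) = 29,  u(19) = 46,  u(20) = 18,  u(21) = 42,  u(22) = 8,  u(23) = 17,  u(24) = 16,  u(25) = 37,  u(26) = 19,  u(27) = 21,  u(28) = 26,  u(29) = 15,  u(30) = 11,  u(31) = 1,  u(32) = 23,  u(33) = 31,  u(34) = 4,  u(35) = 7,  u(36) = 38,  u(37) = 45,  u(38) = 39,  u(39) = 24,  u(40) = 10,  u(41) = 22,  u(42) = 5,  u(43) = 33,  u(44) = 9,  u(45) = 43,  u(46) = 34.
Since u(46) = u(0) = 34, the sequence is periodic with period 46.
(254 - 0) mod 46 = 24, so u(254) = u(24) = 16.

16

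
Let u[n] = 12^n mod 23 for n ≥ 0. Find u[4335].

12

We have u[0] = 1,  u[1] = 12,  u[2] = 6,  u[3] = 3,  u[4] = 13,  u[5] = 18,  u[6] = 9,  u[7] = 16,  u[8] = 8,  u[9] = 4,  u[10] = 2,  u[11] = 1.
The sequence repeats with period 11.
(4335 - 0) mod 11 = 1, so u[4335] = u[1] = 12.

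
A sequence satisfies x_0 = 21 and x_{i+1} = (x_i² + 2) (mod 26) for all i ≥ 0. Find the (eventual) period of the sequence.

4

Computing terms: x_0 = 21, x_1 = 1, x_2 = 3, x_3 = 11, x_4 = 19, x_5 = 25, x_6 = 3.
Since x_6 = x_2 = 3, the sequence is eventually periodic: after a pre-period of length 2 it cycles with period 4.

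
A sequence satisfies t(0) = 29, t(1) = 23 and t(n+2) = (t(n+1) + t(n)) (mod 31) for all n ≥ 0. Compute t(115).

t(0) = 29, t(1) = 23, t(2) = 21, t(3) = 13, t(4) = 3, t(5) = 16, t(6) = 19, t(7) = 4, t(8) = 23, t(9) = 27, t(10) = 19, t(11) = 15, t(12) = 3, t(13) = 18, t(14) = 21, t(15) = 8, t(16) = 29, t(17) = 6, t(18) = 4, t(19) = 10, t(20) = 14, t(21) = 24, t(22) = 7, t(23) = 0, t(24) = 7, t(25) = 7, t(26) = 14, t(27) = 21, t(28) = 4, t(29) = 25, t(30) = 29, t(31) = 23.
The sequence repeats with period 30.
(115 - 0) mod 30 = 25, so t(115) = t(25) = 7.

7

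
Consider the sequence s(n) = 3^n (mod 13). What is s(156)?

1

Listing terms: s(0) = 1; s(1) = 3; s(2) = 9; s(3) = 1.
Since s(3) = s(0) = 1, the sequence is periodic with period 3.
So s(156) = s(0 + ((156-0) mod 3)) = s(0) = 1.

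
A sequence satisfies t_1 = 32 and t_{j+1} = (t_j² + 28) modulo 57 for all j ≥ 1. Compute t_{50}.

26

t_1 = 32; t_2 = 26; t_3 = 20; t_4 = 29; t_5 = 14; t_6 = 53; t_7 = 44; t_8 = 26.
Since t_8 = t_2 = 26, the sequence is eventually periodic: after a pre-period of length 1 it cycles with period 6.
For j ≥ 2, t_j depends only on (j - 2) mod 6. (50 - 2) mod 6 = 0, so t_{50} = t_2 = 26.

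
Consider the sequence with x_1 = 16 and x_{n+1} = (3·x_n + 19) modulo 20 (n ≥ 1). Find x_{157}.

Listing terms: x_1 = 16; x_2 = 7; x_3 = 0; x_4 = 19; x_5 = 16.
Since x_5 = x_1 = 16, the sequence is periodic with period 4.
So x_{157} = x_{1 + ((157-1) mod 4)} = x_1 = 16.

16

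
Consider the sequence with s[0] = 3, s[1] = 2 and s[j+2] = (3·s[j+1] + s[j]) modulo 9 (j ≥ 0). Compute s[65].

Computing terms: s[0] = 3; s[1] = 2; s[2] = 0; s[3] = 2; s[4] = 6; s[5] = 2; s[6] = 3; s[7] = 2.
The sequence repeats with period 6.
So s[65] = s[0 + ((65-0) mod 6)] = s[5] = 2.

2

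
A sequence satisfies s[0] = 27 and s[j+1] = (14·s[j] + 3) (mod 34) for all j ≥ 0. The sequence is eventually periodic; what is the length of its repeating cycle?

s[0] = 27,  s[1] = 7,  s[2] = 33,  s[3] = 23,  s[4] = 19,  s[5] = 31,  s[6] = 29,  s[7] = 1,  s[8] = 17,  s[9] = 3,  s[10] = 11,  s[11] = 21,  s[12] = 25,  s[13] = 13,  s[14] = 15,  s[15] = 9,  s[16] = 27.
Since s[16] = s[0] = 27, the sequence is periodic with period 16.

16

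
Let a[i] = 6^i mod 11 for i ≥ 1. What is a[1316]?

Listing terms: a[1] = 6; a[2] = 3; a[3] = 7; a[4] = 9; a[5] = 10; a[6] = 5; a[7] = 8; a[8] = 4; a[9] = 2; a[10] = 1; a[11] = 6.
Since a[11] = a[1] = 6, the sequence is periodic with period 10.
So a[1316] = a[1 + ((1316-1) mod 10)] = a[6] = 5.

5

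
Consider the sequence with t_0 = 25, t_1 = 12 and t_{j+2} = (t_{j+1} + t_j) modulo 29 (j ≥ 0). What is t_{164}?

Computing terms: t_0 = 25,  t_1 = 12,  t_2 = 8,  t_3 = 20,  t_4 = 28,  t_5 = 19,  t_6 = 18,  t_7 = 8,  t_8 = 26,  t_9 = 5,  t_{10} = 2,  t_{11} = 7,  t_{12} = 9,  t_{13} = 16,  t_{14} = 25,  t_{15} = 12.
Since (t_{14}, t_{15}) = (t_0, t_1) = (25, 12) (two consecutive terms determine the rest), the sequence is periodic with period 14.
So t_{164} = t_{0 + ((164-0) mod 14)} = t_{10} = 2.

2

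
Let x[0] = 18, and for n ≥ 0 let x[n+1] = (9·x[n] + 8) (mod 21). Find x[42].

We have x[0] = 18,  x[1] = 2,  x[2] = 5,  x[3] = 11,  x[4] = 2.
Since x[4] = x[1] = 2, the sequence is eventually periodic: after a pre-period of length 1 it cycles with period 3.
For n ≥ 1, x[n] depends only on (n - 1) mod 3. (42 - 1) mod 3 = 2, so x[42] = x[3] = 11.

11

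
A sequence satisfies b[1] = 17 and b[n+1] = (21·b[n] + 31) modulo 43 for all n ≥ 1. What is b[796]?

7

Computing terms: b[1] = 17; b[2] = 1; b[3] = 9; b[4] = 5; b[5] = 7; b[6] = 6; b[7] = 28; b[8] = 17.
Since b[8] = b[1] = 17, the sequence is periodic with period 7.
(796 - 1) mod 7 = 4, so b[796] = b[5] = 7.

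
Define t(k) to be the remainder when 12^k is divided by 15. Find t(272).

6

Computing terms: t(0) = 1; t(1) = 12; t(2) = 9; t(3) = 3; t(4) = 6; t(5) = 12.
Since t(5) = t(1) = 12, the sequence is eventually periodic: after a pre-period of length 1 it cycles with period 4.
For k ≥ 1, t(k) depends only on (k - 1) mod 4. (272 - 1) mod 4 = 3, so t(272) = t(4) = 6.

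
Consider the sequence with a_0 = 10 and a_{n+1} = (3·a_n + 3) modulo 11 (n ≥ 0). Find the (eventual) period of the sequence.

Listing terms: a_0 = 10; a_1 = 0; a_2 = 3; a_3 = 1; a_4 = 6; a_5 = 10.
Since a_5 = a_0 = 10, the sequence is periodic with period 5.

5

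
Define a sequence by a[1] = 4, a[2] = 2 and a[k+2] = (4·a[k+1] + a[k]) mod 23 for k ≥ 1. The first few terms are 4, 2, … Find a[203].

11

Listing terms: a[1] = 4, a[2] = 2, a[3] = 12, a[4] = 4, a[5] = 5, a[6] = 1, a[7] = 9, a[8] = 14, a[9] = 19, a[10] = 21, a[11] = 11, a[12] = 19, a[13] = 18, a[14] = 22, a[15] = 14, a[16] = 9, a[17] = 4, a[18] = 2.
The sequence repeats with period 16.
So a[203] = a[1 + ((203-1) mod 16)] = a[11] = 11.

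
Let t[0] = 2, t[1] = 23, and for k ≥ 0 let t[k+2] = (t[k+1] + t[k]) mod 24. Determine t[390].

2

Computing terms: t[0] = 2,  t[1] = 23,  t[2] = 1,  t[3] = 0,  t[4] = 1,  t[5] = 1,  t[6] = 2,  t[7] = 3,  t[8] = 5,  t[9] = 8,  t[10] = 13,  t[11] = 21,  t[12] = 10,  t[13] = 7,  t[14] = 17,  t[15] = 0,  t[16] = 17,  t[17] = 17,  t[18] = 10,  t[19] = 3,  t[20] = 13,  t[21] = 16,  t[22] = 5,  t[23] = 21,  t[24] = 2,  t[25] = 23.
The sequence repeats with period 24.
(390 - 0) mod 24 = 6, so t[390] = t[6] = 2.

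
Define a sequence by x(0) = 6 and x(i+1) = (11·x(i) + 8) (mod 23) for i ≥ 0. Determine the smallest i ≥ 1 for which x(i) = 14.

Listing terms: x(0) = 6; x(1) = 5; x(2) = 17; x(3) = 11; x(4) = 14; x(5) = 1; x(6) = 19; x(7) = 10; x(8) = 3; x(9) = 18; x(10) = 22; x(11) = 20; x(12) = 21; x(13) = 9; x(14) = 15; x(15) = 12; x(16) = 2; x(17) = 7; x(18) = 16; x(19) = 0; x(20) = 8; x(21) = 4; x(22) = 6.
Since x(22) = x(0) = 6, the sequence is periodic with period 22.
The value 14 first appears (with i ≥ 1) at x(4).

4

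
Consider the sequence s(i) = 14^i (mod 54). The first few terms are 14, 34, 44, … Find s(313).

Computing terms: s(1) = 14; s(2) = 34; s(3) = 44; s(4) = 22; s(5) = 38; s(6) = 46; s(7) = 50; s(8) = 52; s(9) = 26; s(10) = 40; s(11) = 20; s(12) = 10; s(13) = 32; s(14) = 16; s(15) = 8; s(16) = 4; s(17) = 2; s(18) = 28; s(19) = 14.
The sequence repeats with period 18.
So s(313) = s(1 + ((313-1) mod 18)) = s(7) = 50.

50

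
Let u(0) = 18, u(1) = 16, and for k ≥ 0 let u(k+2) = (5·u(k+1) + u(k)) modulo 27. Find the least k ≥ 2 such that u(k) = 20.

3

We have u(0) = 18, u(1) = 16, u(2) = 17, u(3) = 20, u(4) = 9, u(5) = 11, u(6) = 10, u(7) = 7, u(8) = 18, u(9) = 16.
The sequence repeats with period 8.
The value 20 first appears (with k ≥ 2) at u(3).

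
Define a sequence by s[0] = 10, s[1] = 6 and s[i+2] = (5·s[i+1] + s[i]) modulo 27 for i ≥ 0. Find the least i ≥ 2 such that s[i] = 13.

Computing terms: s[0] = 10; s[1] = 6; s[2] = 13; s[3] = 17; s[4] = 17; s[5] = 21; s[6] = 14; s[7] = 10; s[8] = 10; s[9] = 6.
The sequence repeats with period 8.
The value 13 first appears (with i ≥ 2) at s[2].

2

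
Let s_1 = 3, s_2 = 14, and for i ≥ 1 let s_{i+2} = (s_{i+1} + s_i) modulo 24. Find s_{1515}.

17

We have s_1 = 3; s_2 = 14; s_3 = 17; s_4 = 7; s_5 = 0; s_6 = 7; s_7 = 7; s_8 = 14; s_9 = 21; s_{10} = 11; s_{11} = 8; s_{12} = 19; s_{13} = 3; s_{14} = 22; s_{15} = 1; s_{16} = 23; s_{17} = 0; s_{18} = 23; s_{19} = 23; s_{20} = 22; s_{21} = 21; s_{22} = 19; s_{23} = 16; s_{24} = 11; s_{25} = 3; s_{26} = 14.
The sequence repeats with period 24.
(1515 - 1) mod 24 = 2, so s_{1515} = s_3 = 17.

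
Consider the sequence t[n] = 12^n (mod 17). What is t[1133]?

14

Listing terms: t[1] = 12,  t[2] = 8,  t[3] = 11,  t[4] = 13,  t[5] = 3,  t[6] = 2,  t[7] = 7,  t[8] = 16,  t[9] = 5,  t[10] = 9,  t[11] = 6,  t[12] = 4,  t[13] = 14,  t[14] = 15,  t[15] = 10,  t[16] = 1,  t[17] = 12.
Since t[17] = t[1] = 12, the sequence is periodic with period 16.
(1133 - 1) mod 16 = 12, so t[1133] = t[13] = 14.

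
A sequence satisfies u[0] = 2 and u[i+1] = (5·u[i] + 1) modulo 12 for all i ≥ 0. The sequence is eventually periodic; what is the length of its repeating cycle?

4

Computing terms: u[0] = 2, u[1] = 11, u[2] = 8, u[3] = 5, u[4] = 2.
Since u[4] = u[0] = 2, the sequence is periodic with period 4.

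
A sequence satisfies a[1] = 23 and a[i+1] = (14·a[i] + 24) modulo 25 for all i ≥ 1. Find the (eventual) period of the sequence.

10

Listing terms: a[1] = 23; a[2] = 21; a[3] = 18; a[4] = 1; a[5] = 13; a[6] = 6; a[7] = 8; a[8] = 11; a[9] = 3; a[10] = 16; a[11] = 23.
The sequence repeats with period 10.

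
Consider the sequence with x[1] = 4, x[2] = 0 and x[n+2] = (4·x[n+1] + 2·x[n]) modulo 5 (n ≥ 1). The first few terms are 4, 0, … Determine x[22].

x[1] = 4; x[2] = 0; x[3] = 3; x[4] = 2; x[5] = 4; x[6] = 0.
The sequence repeats with period 4.
So x[22] = x[1 + ((22-1) mod 4)] = x[2] = 0.

0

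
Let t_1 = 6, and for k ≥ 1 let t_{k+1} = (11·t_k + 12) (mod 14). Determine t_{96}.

2

Computing terms: t_1 = 6; t_2 = 8; t_3 = 2; t_4 = 6.
Since t_4 = t_1 = 6, the sequence is periodic with period 3.
(96 - 1) mod 3 = 2, so t_{96} = t_3 = 2.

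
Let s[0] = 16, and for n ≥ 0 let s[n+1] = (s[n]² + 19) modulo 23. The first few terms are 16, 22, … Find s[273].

We have s[0] = 16,  s[1] = 22,  s[2] = 20,  s[3] = 5,  s[4] = 21,  s[5] = 0,  s[6] = 19,  s[7] = 12,  s[8] = 2,  s[9] = 0.
Since s[9] = s[5] = 0, the sequence is eventually periodic: after a pre-period of length 5 it cycles with period 4.
For n ≥ 5, s[n] depends only on (n - 5) mod 4. (273 - 5) mod 4 = 0, so s[273] = s[5] = 0.

0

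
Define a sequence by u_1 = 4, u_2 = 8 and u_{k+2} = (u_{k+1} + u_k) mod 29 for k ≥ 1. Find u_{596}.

Listing terms: u_1 = 4, u_2 = 8, u_3 = 12, u_4 = 20, u_5 = 3, u_6 = 23, u_7 = 26, u_8 = 20, u_9 = 17, u_{10} = 8, u_{11} = 25, u_{12} = 4, u_{13} = 0, u_{14} = 4, u_{15} = 4, u_{16} = 8.
The sequence repeats with period 14.
So u_{596} = u_{1 + ((596-1) mod 14)} = u_8 = 20.

20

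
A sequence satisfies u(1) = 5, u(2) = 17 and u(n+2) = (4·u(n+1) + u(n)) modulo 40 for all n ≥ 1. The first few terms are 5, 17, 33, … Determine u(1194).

We have u(1) = 5; u(2) = 17; u(3) = 33; u(4) = 29; u(5) = 29; u(6) = 25; u(7) = 9; u(8) = 21; u(9) = 13; u(10) = 33; u(11) = 25; u(12) = 13; u(13) = 37; u(14) = 1; u(15) = 1; u(16) = 5; u(17) = 21; u(18) = 9; u(19) = 17; u(20) = 37; u(21) = 5; u(22) = 17.
Since (u(21), u(22)) = (u(1), u(2)) = (5, 17) (two consecutive terms determine the rest), the sequence is periodic with period 20.
So u(1194) = u(1 + ((1194-1) mod 20)) = u(14) = 1.

1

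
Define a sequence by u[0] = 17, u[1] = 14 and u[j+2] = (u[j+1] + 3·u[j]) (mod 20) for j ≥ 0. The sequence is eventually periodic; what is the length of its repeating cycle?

24

Listing terms: u[0] = 17, u[1] = 14, u[2] = 5, u[3] = 7, u[4] = 2, u[5] = 3, u[6] = 9, u[7] = 18, u[8] = 5, u[9] = 19, u[10] = 14, u[11] = 11, u[12] = 13, u[13] = 6, u[14] = 5, u[15] = 3, u[16] = 18, u[17] = 7, u[18] = 1, u[19] = 2, u[20] = 5, u[21] = 11, u[22] = 6, u[23] = 19, u[24] = 17, u[25] = 14.
The sequence repeats with period 24.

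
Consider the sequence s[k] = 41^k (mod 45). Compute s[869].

Listing terms: s[0] = 1, s[1] = 41, s[2] = 16, s[3] = 26, s[4] = 31, s[5] = 11, s[6] = 1.
The sequence repeats with period 6.
(869 - 0) mod 6 = 5, so s[869] = s[5] = 11.

11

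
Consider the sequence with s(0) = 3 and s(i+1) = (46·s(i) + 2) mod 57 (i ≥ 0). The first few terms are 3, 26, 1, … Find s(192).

3

s(0) = 3,  s(1) = 26,  s(2) = 1,  s(3) = 48,  s(4) = 44,  s(5) = 31,  s(6) = 3.
The sequence repeats with period 6.
(192 - 0) mod 6 = 0, so s(192) = s(0) = 3.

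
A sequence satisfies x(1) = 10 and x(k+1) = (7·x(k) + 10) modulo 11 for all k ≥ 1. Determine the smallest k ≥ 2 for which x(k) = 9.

3

We have x(1) = 10,  x(2) = 3,  x(3) = 9,  x(4) = 7,  x(5) = 4,  x(6) = 5,  x(7) = 1,  x(8) = 6,  x(9) = 8,  x(10) = 0,  x(11) = 10.
The sequence repeats with period 10.
The value 9 first appears (with k ≥ 2) at x(3).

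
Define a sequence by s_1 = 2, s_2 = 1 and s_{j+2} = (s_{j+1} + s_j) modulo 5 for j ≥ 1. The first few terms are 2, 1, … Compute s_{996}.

Computing terms: s_1 = 2, s_2 = 1, s_3 = 3, s_4 = 4, s_5 = 2, s_6 = 1.
Since (s_5, s_6) = (s_1, s_2) = (2, 1) (two consecutive terms determine the rest), the sequence is periodic with period 4.
(996 - 1) mod 4 = 3, so s_{996} = s_4 = 4.

4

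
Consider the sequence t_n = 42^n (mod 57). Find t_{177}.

We have t_0 = 1,  t_1 = 42,  t_2 = 54,  t_3 = 45,  t_4 = 9,  t_5 = 36,  t_6 = 30,  t_7 = 6,  t_8 = 24,  t_9 = 39,  t_{10} = 42.
Since t_{10} = t_1 = 42, the sequence is eventually periodic: after a pre-period of length 1 it cycles with period 9.
For n ≥ 1, t_n depends only on (n - 1) mod 9. (177 - 1) mod 9 = 5, so t_{177} = t_6 = 30.

30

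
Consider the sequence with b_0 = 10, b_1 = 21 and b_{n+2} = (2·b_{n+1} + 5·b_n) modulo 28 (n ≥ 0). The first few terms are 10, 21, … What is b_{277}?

Listing terms: b_0 = 10,  b_1 = 21,  b_2 = 8,  b_3 = 9,  b_4 = 2,  b_5 = 21,  b_6 = 24,  b_7 = 13,  b_8 = 6,  b_9 = 21,  b_{10} = 16,  b_{11} = 25,  b_{12} = 18,  b_{13} = 21,  b_{14} = 20,  b_{15} = 5,  b_{16} = 26,  b_{17} = 21,  b_{18} = 4,  b_{19} = 1,  b_{20} = 22,  b_{21} = 21,  b_{22} = 12,  b_{23} = 17,  b_{24} = 10,  b_{25} = 21.
Since (b_{24}, b_{25}) = (b_0, b_1) = (10, 21) (two consecutive terms determine the rest), the sequence is periodic with period 24.
(277 - 0) mod 24 = 13, so b_{277} = b_{13} = 21.

21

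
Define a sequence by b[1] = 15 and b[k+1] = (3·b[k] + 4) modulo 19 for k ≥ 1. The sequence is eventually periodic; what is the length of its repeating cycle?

We have b[1] = 15,  b[2] = 11,  b[3] = 18,  b[4] = 1,  b[5] = 7,  b[6] = 6,  b[7] = 3,  b[8] = 13,  b[9] = 5,  b[10] = 0,  b[11] = 4,  b[12] = 16,  b[13] = 14,  b[14] = 8,  b[15] = 9,  b[16] = 12,  b[17] = 2,  b[18] = 10,  b[19] = 15.
Since b[19] = b[1] = 15, the sequence is periodic with period 18.

18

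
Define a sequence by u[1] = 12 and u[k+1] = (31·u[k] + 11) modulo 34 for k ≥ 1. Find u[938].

We have u[1] = 12, u[2] = 9, u[3] = 18, u[4] = 25, u[5] = 4, u[6] = 33, u[7] = 14, u[8] = 3, u[9] = 2, u[10] = 5, u[11] = 30, u[12] = 23, u[13] = 10, u[14] = 15, u[15] = 0, u[16] = 11, u[17] = 12.
Since u[17] = u[1] = 12, the sequence is periodic with period 16.
(938 - 1) mod 16 = 9, so u[938] = u[10] = 5.

5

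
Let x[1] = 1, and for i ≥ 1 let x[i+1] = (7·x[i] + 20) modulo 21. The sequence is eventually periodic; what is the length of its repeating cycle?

3

We have x[1] = 1,  x[2] = 6,  x[3] = 20,  x[4] = 13,  x[5] = 6.
Since x[5] = x[2] = 6, the sequence is eventually periodic: after a pre-period of length 1 it cycles with period 3.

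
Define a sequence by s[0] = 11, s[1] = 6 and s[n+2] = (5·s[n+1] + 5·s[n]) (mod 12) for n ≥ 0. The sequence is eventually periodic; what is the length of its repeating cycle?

Computing terms: s[0] = 11, s[1] = 6, s[2] = 1, s[3] = 11, s[4] = 0, s[5] = 7, s[6] = 11, s[7] = 6.
The sequence repeats with period 6.

6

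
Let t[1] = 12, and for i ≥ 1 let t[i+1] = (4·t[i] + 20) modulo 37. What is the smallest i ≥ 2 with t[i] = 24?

10

Computing terms: t[1] = 12,  t[2] = 31,  t[3] = 33,  t[4] = 4,  t[5] = 36,  t[6] = 16,  t[7] = 10,  t[8] = 23,  t[9] = 1,  t[10] = 24,  t[11] = 5,  t[12] = 3,  t[13] = 32,  t[14] = 0,  t[15] = 20,  t[16] = 26,  t[17] = 13,  t[18] = 35,  t[19] = 12.
Since t[19] = t[1] = 12, the sequence is periodic with period 18.
The value 24 first appears (with i ≥ 2) at t[10].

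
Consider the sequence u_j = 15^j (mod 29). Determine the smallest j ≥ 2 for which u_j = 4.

26

Listing terms: u_1 = 15,  u_2 = 22,  u_3 = 11,  u_4 = 20,  u_5 = 10,  u_6 = 5,  u_7 = 17,  u_8 = 23,  u_9 = 26,  u_{10} = 13,  u_{11} = 21,  u_{12} = 25,  u_{13} = 27,  u_{14} = 28,  u_{15} = 14,  u_{16} = 7,  u_{17} = 18,  u_{18} = 9,  u_{19} = 19,  u_{20} = 24,  u_{21} = 12,  u_{22} = 6,  u_{23} = 3,  u_{24} = 16,  u_{25} = 8,  u_{26} = 4,  u_{27} = 2,  u_{28} = 1,  u_{29} = 15.
Since u_{29} = u_1 = 15, the sequence is periodic with period 28.
The value 4 first appears (with j ≥ 2) at u_{26}.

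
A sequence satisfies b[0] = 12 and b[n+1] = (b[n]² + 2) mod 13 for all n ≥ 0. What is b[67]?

6

Computing terms: b[0] = 12, b[1] = 3, b[2] = 11, b[3] = 6, b[4] = 12.
Since b[4] = b[0] = 12, the sequence is periodic with period 4.
(67 - 0) mod 4 = 3, so b[67] = b[3] = 6.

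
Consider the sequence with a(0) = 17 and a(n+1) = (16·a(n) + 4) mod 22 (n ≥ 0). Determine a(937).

20

We have a(0) = 17; a(1) = 12; a(2) = 20; a(3) = 16; a(4) = 18; a(5) = 6; a(6) = 12.
Since a(6) = a(1) = 12, the sequence is eventually periodic: after a pre-period of length 1 it cycles with period 5.
For n ≥ 1, a(n) depends only on (n - 1) mod 5. (937 - 1) mod 5 = 1, so a(937) = a(2) = 20.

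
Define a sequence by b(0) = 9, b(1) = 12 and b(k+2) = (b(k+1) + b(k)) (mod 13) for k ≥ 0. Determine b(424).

Listing terms: b(0) = 9, b(1) = 12, b(2) = 8, b(3) = 7, b(4) = 2, b(5) = 9, b(6) = 11, b(7) = 7, b(8) = 5, b(9) = 12, b(10) = 4, b(11) = 3, b(12) = 7, b(13) = 10, b(14) = 4, b(15) = 1, b(16) = 5, b(17) = 6, b(18) = 11, b(19) = 4, b(20) = 2, b(21) = 6, b(22) = 8, b(23) = 1, b(24) = 9, b(25) = 10, b(26) = 6, b(27) = 3, b(28) = 9, b(29) = 12.
Since (b(28), b(29)) = (b(0), b(1)) = (9, 12) (two consecutive terms determine the rest), the sequence is periodic with period 28.
So b(424) = b(0 + ((424-0) mod 28)) = b(4) = 2.

2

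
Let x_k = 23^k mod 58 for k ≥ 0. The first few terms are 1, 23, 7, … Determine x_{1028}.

53

We have x_0 = 1, x_1 = 23, x_2 = 7, x_3 = 45, x_4 = 49, x_5 = 25, x_6 = 53, x_7 = 1.
The sequence repeats with period 7.
(1028 - 0) mod 7 = 6, so x_{1028} = x_6 = 53.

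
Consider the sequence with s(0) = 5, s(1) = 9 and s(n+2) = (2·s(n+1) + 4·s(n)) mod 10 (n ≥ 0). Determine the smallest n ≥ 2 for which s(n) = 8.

2

s(0) = 5,  s(1) = 9,  s(2) = 8,  s(3) = 2,  s(4) = 6,  s(5) = 0,  s(6) = 4,  s(7) = 8,  s(8) = 2.
Since (s(7), s(8)) = (s(2), s(3)) = (8, 2) (two consecutive terms determine the rest), the sequence is eventually periodic: after a pre-period of length 2 it cycles with period 5.
The value 8 first appears (with n ≥ 2) at s(2).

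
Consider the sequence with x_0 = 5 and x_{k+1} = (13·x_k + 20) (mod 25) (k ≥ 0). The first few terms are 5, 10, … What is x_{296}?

5

x_0 = 5; x_1 = 10; x_2 = 0; x_3 = 20; x_4 = 5.
Since x_4 = x_0 = 5, the sequence is periodic with period 4.
(296 - 0) mod 4 = 0, so x_{296} = x_0 = 5.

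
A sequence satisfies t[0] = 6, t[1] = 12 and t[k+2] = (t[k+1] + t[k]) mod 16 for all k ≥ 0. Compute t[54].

14

t[0] = 6,  t[1] = 12,  t[2] = 2,  t[3] = 14,  t[4] = 0,  t[5] = 14,  t[6] = 14,  t[7] = 12,  t[8] = 10,  t[9] = 6,  t[10] = 0,  t[11] = 6,  t[12] = 6,  t[13] = 12.
The sequence repeats with period 12.
So t[54] = t[0 + ((54-0) mod 12)] = t[6] = 14.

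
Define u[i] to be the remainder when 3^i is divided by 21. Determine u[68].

We have u[1] = 3,  u[2] = 9,  u[3] = 6,  u[4] = 18,  u[5] = 12,  u[6] = 15,  u[7] = 3.
Since u[7] = u[1] = 3, the sequence is periodic with period 6.
So u[68] = u[1 + ((68-1) mod 6)] = u[2] = 9.

9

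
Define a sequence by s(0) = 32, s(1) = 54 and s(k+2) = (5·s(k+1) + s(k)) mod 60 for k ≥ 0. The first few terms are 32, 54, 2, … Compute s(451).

34

Computing terms: s(0) = 32, s(1) = 54, s(2) = 2, s(3) = 4, s(4) = 22, s(5) = 54, s(6) = 52, s(7) = 14, s(8) = 2, s(9) = 24, s(10) = 2, s(11) = 34, s(12) = 52, s(13) = 54, s(14) = 22, s(15) = 44, s(16) = 2, s(17) = 54, s(18) = 32, s(19) = 34, s(20) = 22, s(21) = 24, s(22) = 22, s(23) = 14, s(24) = 32, s(25) = 54.
Since (s(24), s(25)) = (s(0), s(1)) = (32, 54) (two consecutive terms determine the rest), the sequence is periodic with period 24.
So s(451) = s(0 + ((451-0) mod 24)) = s(19) = 34.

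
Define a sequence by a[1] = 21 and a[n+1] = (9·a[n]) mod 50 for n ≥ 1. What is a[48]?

49

We have a[1] = 21,  a[2] = 39,  a[3] = 1,  a[4] = 9,  a[5] = 31,  a[6] = 29,  a[7] = 11,  a[8] = 49,  a[9] = 41,  a[10] = 19,  a[11] = 21.
Since a[11] = a[1] = 21, the sequence is periodic with period 10.
So a[48] = a[1 + ((48-1) mod 10)] = a[8] = 49.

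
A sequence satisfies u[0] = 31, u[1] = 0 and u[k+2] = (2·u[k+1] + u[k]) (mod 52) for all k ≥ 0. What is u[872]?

51

We have u[0] = 31, u[1] = 0, u[2] = 31, u[3] = 10, u[4] = 51, u[5] = 8, u[6] = 15, u[7] = 38, u[8] = 39, u[9] = 12, u[10] = 11, u[11] = 34, u[12] = 27, u[13] = 36, u[14] = 47, u[15] = 26, u[16] = 47, u[17] = 16, u[18] = 27, u[19] = 18, u[20] = 11, u[21] = 40, u[22] = 39, u[23] = 14, u[24] = 15, u[25] = 44, u[26] = 51, u[27] = 42, u[28] = 31, u[29] = 0.
Since (u[28], u[29]) = (u[0], u[1]) = (31, 0) (two consecutive terms determine the rest), the sequence is periodic with period 28.
So u[872] = u[0 + ((872-0) mod 28)] = u[4] = 51.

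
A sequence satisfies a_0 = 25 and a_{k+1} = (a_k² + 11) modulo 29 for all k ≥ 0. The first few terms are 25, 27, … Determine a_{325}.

We have a_0 = 25, a_1 = 27, a_2 = 15, a_3 = 4, a_4 = 27.
Since a_4 = a_1 = 27, the sequence is eventually periodic: after a pre-period of length 1 it cycles with period 3.
For k ≥ 1, a_k depends only on (k - 1) mod 3. (325 - 1) mod 3 = 0, so a_{325} = a_1 = 27.

27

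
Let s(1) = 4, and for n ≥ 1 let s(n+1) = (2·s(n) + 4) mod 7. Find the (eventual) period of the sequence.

3

Computing terms: s(1) = 4; s(2) = 5; s(3) = 0; s(4) = 4.
The sequence repeats with period 3.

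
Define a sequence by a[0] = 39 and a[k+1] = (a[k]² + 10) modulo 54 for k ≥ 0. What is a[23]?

47

Listing terms: a[0] = 39,  a[1] = 19,  a[2] = 47,  a[3] = 5,  a[4] = 35,  a[5] = 47.
Since a[5] = a[2] = 47, the sequence is eventually periodic: after a pre-period of length 2 it cycles with period 3.
For k ≥ 2, a[k] depends only on (k - 2) mod 3. (23 - 2) mod 3 = 0, so a[23] = a[2] = 47.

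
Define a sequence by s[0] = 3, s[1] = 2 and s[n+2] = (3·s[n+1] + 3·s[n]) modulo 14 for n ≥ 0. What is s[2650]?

2

s[0] = 3,  s[1] = 2,  s[2] = 1,  s[3] = 9,  s[4] = 2,  s[5] = 5,  s[6] = 7,  s[7] = 8,  s[8] = 3,  s[9] = 5,  s[10] = 10,  s[11] = 3,  s[12] = 11,  s[13] = 0,  s[14] = 5,  s[15] = 1,  s[16] = 4,  s[17] = 1,  s[18] = 1,  s[19] = 6,  s[20] = 7,  s[21] = 11,  s[22] = 12,  s[23] = 13,  s[24] = 5,  s[25] = 12,  s[26] = 9,  s[27] = 7,  s[28] = 6,  s[29] = 11,  s[30] = 9,  s[31] = 4,  s[32] = 11,  s[33] = 3,  s[34] = 0,  s[35] = 9,  s[36] = 13,  s[37] = 10,  s[38] = 13,  s[39] = 13,  s[40] = 8,  s[41] = 7,  s[42] = 3,  s[43] = 2.
Since (s[42], s[43]) = (s[0], s[1]) = (3, 2) (two consecutive terms determine the rest), the sequence is periodic with period 42.
(2650 - 0) mod 42 = 4, so s[2650] = s[4] = 2.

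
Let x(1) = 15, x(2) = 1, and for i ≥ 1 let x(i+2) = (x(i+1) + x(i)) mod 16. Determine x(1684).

1

Listing terms: x(1) = 15,  x(2) = 1,  x(3) = 0,  x(4) = 1,  x(5) = 1,  x(6) = 2,  x(7) = 3,  x(8) = 5,  x(9) = 8,  x(10) = 13,  x(11) = 5,  x(12) = 2,  x(13) = 7,  x(14) = 9,  x(15) = 0,  x(16) = 9,  x(17) = 9,  x(18) = 2,  x(19) = 11,  x(20) = 13,  x(21) = 8,  x(22) = 5,  x(23) = 13,  x(24) = 2,  x(25) = 15,  x(26) = 1.
Since (x(25), x(26)) = (x(1), x(2)) = (15, 1) (two consecutive terms determine the rest), the sequence is periodic with period 24.
(1684 - 1) mod 24 = 3, so x(1684) = x(4) = 1.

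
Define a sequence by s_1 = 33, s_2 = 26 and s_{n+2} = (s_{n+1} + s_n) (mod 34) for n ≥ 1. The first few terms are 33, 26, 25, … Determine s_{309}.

9

s_1 = 33; s_2 = 26; s_3 = 25; s_4 = 17; s_5 = 8; s_6 = 25; s_7 = 33; s_8 = 24; s_9 = 23; s_{10} = 13; s_{11} = 2; s_{12} = 15; s_{13} = 17; s_{14} = 32; s_{15} = 15; s_{16} = 13; s_{17} = 28; s_{18} = 7; s_{19} = 1; s_{20} = 8; s_{21} = 9; s_{22} = 17; s_{23} = 26; s_{24} = 9; s_{25} = 1; s_{26} = 10; s_{27} = 11; s_{28} = 21; s_{29} = 32; s_{30} = 19; s_{31} = 17; s_{32} = 2; s_{33} = 19; s_{34} = 21; s_{35} = 6; s_{36} = 27; s_{37} = 33; s_{38} = 26.
Since (s_{37}, s_{38}) = (s_1, s_2) = (33, 26) (two consecutive terms determine the rest), the sequence is periodic with period 36.
(309 - 1) mod 36 = 20, so s_{309} = s_{21} = 9.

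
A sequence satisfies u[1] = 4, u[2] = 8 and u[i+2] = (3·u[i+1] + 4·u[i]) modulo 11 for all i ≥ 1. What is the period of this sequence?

10

Listing terms: u[1] = 4; u[2] = 8; u[3] = 7; u[4] = 9; u[5] = 0; u[6] = 3; u[7] = 9; u[8] = 6; u[9] = 10; u[10] = 10; u[11] = 4; u[12] = 8.
Since (u[11], u[12]) = (u[1], u[2]) = (4, 8) (two consecutive terms determine the rest), the sequence is periodic with period 10.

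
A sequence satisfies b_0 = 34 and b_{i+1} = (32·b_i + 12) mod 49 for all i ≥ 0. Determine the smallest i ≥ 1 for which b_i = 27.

Computing terms: b_0 = 34, b_1 = 22, b_2 = 30, b_3 = 41, b_4 = 1, b_5 = 44, b_6 = 48, b_7 = 29, b_8 = 9, b_9 = 6, b_{10} = 8, b_{11} = 23, b_{12} = 13, b_{13} = 36, b_{14} = 37, b_{15} = 20, b_{16} = 15, b_{17} = 2, b_{18} = 27, b_{19} = 43, b_{20} = 16, b_{21} = 34.
The sequence repeats with period 21.
The value 27 first appears (with i ≥ 1) at b_{18}.

18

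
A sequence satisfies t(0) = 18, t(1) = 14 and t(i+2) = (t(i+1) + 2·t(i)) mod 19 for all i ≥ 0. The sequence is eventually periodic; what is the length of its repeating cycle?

18

t(0) = 18,  t(1) = 14,  t(2) = 12,  t(3) = 2,  t(4) = 7,  t(5) = 11,  t(6) = 6,  t(7) = 9,  t(8) = 2,  t(9) = 1,  t(10) = 5,  t(11) = 7,  t(12) = 17,  t(13) = 12,  t(14) = 8,  t(15) = 13,  t(16) = 10,  t(17) = 17,  t(18) = 18,  t(19) = 14.
The sequence repeats with period 18.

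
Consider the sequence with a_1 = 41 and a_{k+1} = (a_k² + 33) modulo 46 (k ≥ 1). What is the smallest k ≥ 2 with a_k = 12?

Computing terms: a_1 = 41, a_2 = 12, a_3 = 39, a_4 = 36, a_5 = 41.
The sequence repeats with period 4.
The value 12 first appears (with k ≥ 2) at a_2.

2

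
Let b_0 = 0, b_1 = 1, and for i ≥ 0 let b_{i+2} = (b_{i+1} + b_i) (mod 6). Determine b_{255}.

Listing terms: b_0 = 0; b_1 = 1; b_2 = 1; b_3 = 2; b_4 = 3; b_5 = 5; b_6 = 2; b_7 = 1; b_8 = 3; b_9 = 4; b_{10} = 1; b_{11} = 5; b_{12} = 0; b_{13} = 5; b_{14} = 5; b_{15} = 4; b_{16} = 3; b_{17} = 1; b_{18} = 4; b_{19} = 5; b_{20} = 3; b_{21} = 2; b_{22} = 5; b_{23} = 1; b_{24} = 0; b_{25} = 1.
The sequence repeats with period 24.
(255 - 0) mod 24 = 15, so b_{255} = b_{15} = 4.

4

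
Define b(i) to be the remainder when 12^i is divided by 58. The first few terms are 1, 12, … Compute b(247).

46

b(0) = 1; b(1) = 12; b(2) = 28; b(3) = 46; b(4) = 30; b(5) = 12.
Since b(5) = b(1) = 12, the sequence is eventually periodic: after a pre-period of length 1 it cycles with period 4.
For i ≥ 1, b(i) depends only on (i - 1) mod 4. (247 - 1) mod 4 = 2, so b(247) = b(3) = 46.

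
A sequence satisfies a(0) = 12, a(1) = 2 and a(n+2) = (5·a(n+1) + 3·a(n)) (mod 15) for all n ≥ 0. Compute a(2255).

14

We have a(0) = 12, a(1) = 2, a(2) = 1, a(3) = 11, a(4) = 13, a(5) = 8, a(6) = 4, a(7) = 14, a(8) = 7, a(9) = 2, a(10) = 1.
Since (a(9), a(10)) = (a(1), a(2)) = (2, 1) (two consecutive terms determine the rest), the sequence is eventually periodic: after a pre-period of length 1 it cycles with period 8.
For n ≥ 1, a(n) depends only on (n - 1) mod 8. (2255 - 1) mod 8 = 6, so a(2255) = a(7) = 14.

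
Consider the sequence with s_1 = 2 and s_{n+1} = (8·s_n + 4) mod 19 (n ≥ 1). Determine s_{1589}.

Computing terms: s_1 = 2, s_2 = 1, s_3 = 12, s_4 = 5, s_5 = 6, s_6 = 14, s_7 = 2.
The sequence repeats with period 6.
So s_{1589} = s_{1 + ((1589-1) mod 6)} = s_5 = 6.

6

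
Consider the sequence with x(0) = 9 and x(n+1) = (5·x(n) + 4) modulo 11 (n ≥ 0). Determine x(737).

7

We have x(0) = 9,  x(1) = 5,  x(2) = 7,  x(3) = 6,  x(4) = 1,  x(5) = 9.
The sequence repeats with period 5.
So x(737) = x(0 + ((737-0) mod 5)) = x(2) = 7.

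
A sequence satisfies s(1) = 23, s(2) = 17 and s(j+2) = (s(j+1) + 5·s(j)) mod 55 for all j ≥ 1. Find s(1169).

42

We have s(1) = 23, s(2) = 17, s(3) = 22, s(4) = 52, s(5) = 52, s(6) = 37, s(7) = 22, s(8) = 42, s(9) = 42, s(10) = 32, s(11) = 22, s(12) = 17, s(13) = 17, s(14) = 47, s(15) = 22, s(16) = 37, s(17) = 37, s(18) = 2, s(19) = 22, s(20) = 32, s(21) = 32, s(22) = 27, s(23) = 22, s(24) = 47, s(25) = 47, s(26) = 7, s(27) = 22, s(28) = 2, s(29) = 2, s(30) = 12, s(31) = 22, s(32) = 27, s(33) = 27, s(34) = 52, s(35) = 22, s(36) = 7, s(37) = 7, s(38) = 42, s(39) = 22, s(40) = 12, s(41) = 12, s(42) = 17, s(43) = 22.
Since (s(42), s(43)) = (s(2), s(3)) = (17, 22) (two consecutive terms determine the rest), the sequence is eventually periodic: after a pre-period of length 1 it cycles with period 40.
For j ≥ 2, s(j) depends only on (j - 2) mod 40. (1169 - 2) mod 40 = 7, so s(1169) = s(9) = 42.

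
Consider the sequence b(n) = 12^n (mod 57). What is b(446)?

30

Listing terms: b(1) = 12, b(2) = 30, b(3) = 18, b(4) = 45, b(5) = 27, b(6) = 39, b(7) = 12.
Since b(7) = b(1) = 12, the sequence is periodic with period 6.
So b(446) = b(1 + ((446-1) mod 6)) = b(2) = 30.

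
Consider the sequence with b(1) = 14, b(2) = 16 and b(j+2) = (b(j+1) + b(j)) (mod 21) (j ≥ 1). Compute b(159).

12

Computing terms: b(1) = 14,  b(2) = 16,  b(3) = 9,  b(4) = 4,  b(5) = 13,  b(6) = 17,  b(7) = 9,  b(8) = 5,  b(9) = 14,  b(10) = 19,  b(11) = 12,  b(12) = 10,  b(13) = 1,  b(14) = 11,  b(15) = 12,  b(16) = 2,  b(17) = 14,  b(18) = 16.
The sequence repeats with period 16.
(159 - 1) mod 16 = 14, so b(159) = b(15) = 12.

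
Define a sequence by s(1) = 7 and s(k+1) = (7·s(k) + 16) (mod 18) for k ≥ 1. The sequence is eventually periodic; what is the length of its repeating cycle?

9

We have s(1) = 7,  s(2) = 11,  s(3) = 3,  s(4) = 1,  s(5) = 5,  s(6) = 15,  s(7) = 13,  s(8) = 17,  s(9) = 9,  s(10) = 7.
The sequence repeats with period 9.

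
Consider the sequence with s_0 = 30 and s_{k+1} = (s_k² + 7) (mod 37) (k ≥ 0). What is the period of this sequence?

We have s_0 = 30; s_1 = 19; s_2 = 35; s_3 = 11; s_4 = 17; s_5 = 0; s_6 = 7; s_7 = 19.
Since s_7 = s_1 = 19, the sequence is eventually periodic: after a pre-period of length 1 it cycles with period 6.

6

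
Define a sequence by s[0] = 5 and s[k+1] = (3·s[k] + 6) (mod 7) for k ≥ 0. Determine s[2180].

6

Computing terms: s[0] = 5; s[1] = 0; s[2] = 6; s[3] = 3; s[4] = 1; s[5] = 2; s[6] = 5.
The sequence repeats with period 6.
(2180 - 0) mod 6 = 2, so s[2180] = s[2] = 6.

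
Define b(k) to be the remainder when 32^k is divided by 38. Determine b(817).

Listing terms: b(1) = 32; b(2) = 36; b(3) = 12; b(4) = 4; b(5) = 14; b(6) = 30; b(7) = 10; b(8) = 16; b(9) = 18; b(10) = 6; b(11) = 2; b(12) = 26; b(13) = 34; b(14) = 24; b(15) = 8; b(16) = 28; b(17) = 22; b(18) = 20; b(19) = 32.
The sequence repeats with period 18.
So b(817) = b(1 + ((817-1) mod 18)) = b(7) = 10.

10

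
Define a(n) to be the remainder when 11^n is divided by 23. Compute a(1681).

Listing terms: a(0) = 1; a(1) = 11; a(2) = 6; a(3) = 20; a(4) = 13; a(5) = 5; a(6) = 9; a(7) = 7; a(8) = 8; a(9) = 19; a(10) = 2; a(11) = 22; a(12) = 12; a(13) = 17; a(14) = 3; a(15) = 10; a(16) = 18; a(17) = 14; a(18) = 16; a(19) = 15; a(20) = 4; a(21) = 21; a(22) = 1.
Since a(22) = a(0) = 1, the sequence is periodic with period 22.
So a(1681) = a(0 + ((1681-0) mod 22)) = a(9) = 19.

19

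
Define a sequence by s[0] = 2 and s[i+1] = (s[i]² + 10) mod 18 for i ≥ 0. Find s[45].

s[0] = 2,  s[1] = 14,  s[2] = 8,  s[3] = 2.
The sequence repeats with period 3.
So s[45] = s[0 + ((45-0) mod 3)] = s[0] = 2.

2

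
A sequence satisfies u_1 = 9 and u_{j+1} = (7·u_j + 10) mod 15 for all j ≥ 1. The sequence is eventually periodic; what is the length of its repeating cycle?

12

u_1 = 9; u_2 = 13; u_3 = 11; u_4 = 12; u_5 = 4; u_6 = 8; u_7 = 6; u_8 = 7; u_9 = 14; u_{10} = 3; u_{11} = 1; u_{12} = 2; u_{13} = 9.
The sequence repeats with period 12.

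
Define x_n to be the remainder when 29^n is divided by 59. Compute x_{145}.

Computing terms: x_1 = 29; x_2 = 15; x_3 = 22; x_4 = 48; x_5 = 35; x_6 = 12; x_7 = 53; x_8 = 3; x_9 = 28; x_{10} = 45; x_{11} = 7; x_{12} = 26; x_{13} = 46; x_{14} = 36; x_{15} = 41; x_{16} = 9; x_{17} = 25; x_{18} = 17; x_{19} = 21; x_{20} = 19; x_{21} = 20; x_{22} = 49; x_{23} = 5; x_{24} = 27; x_{25} = 16; x_{26} = 51; x_{27} = 4; x_{28} = 57; x_{29} = 1; x_{30} = 29.
Since x_{30} = x_1 = 29, the sequence is periodic with period 29.
(145 - 1) mod 29 = 28, so x_{145} = x_{29} = 1.

1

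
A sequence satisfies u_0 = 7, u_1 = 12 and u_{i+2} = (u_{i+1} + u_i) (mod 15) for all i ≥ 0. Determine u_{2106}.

1

We have u_0 = 7,  u_1 = 12,  u_2 = 4,  u_3 = 1,  u_4 = 5,  u_5 = 6,  u_6 = 11,  u_7 = 2,  u_8 = 13,  u_9 = 0,  u_{10} = 13,  u_{11} = 13,  u_{12} = 11,  u_{13} = 9,  u_{14} = 5,  u_{15} = 14,  u_{16} = 4,  u_{17} = 3,  u_{18} = 7,  u_{19} = 10,  u_{20} = 2,  u_{21} = 12,  u_{22} = 14,  u_{23} = 11,  u_{24} = 10,  u_{25} = 6,  u_{26} = 1,  u_{27} = 7,  u_{28} = 8,  u_{29} = 0,  u_{30} = 8,  u_{31} = 8,  u_{32} = 1,  u_{33} = 9,  u_{34} = 10,  u_{35} = 4,  u_{36} = 14,  u_{37} = 3,  u_{38} = 2,  u_{39} = 5,  u_{40} = 7,  u_{41} = 12.
The sequence repeats with period 40.
So u_{2106} = u_{0 + ((2106-0) mod 40)} = u_{26} = 1.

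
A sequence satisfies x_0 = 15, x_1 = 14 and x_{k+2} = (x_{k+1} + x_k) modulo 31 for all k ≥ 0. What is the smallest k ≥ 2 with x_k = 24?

8

Listing terms: x_0 = 15,  x_1 = 14,  x_2 = 29,  x_3 = 12,  x_4 = 10,  x_5 = 22,  x_6 = 1,  x_7 = 23,  x_8 = 24,  x_9 = 16,  x_{10} = 9,  x_{11} = 25,  x_{12} = 3,  x_{13} = 28,  x_{14} = 0,  x_{15} = 28,  x_{16} = 28,  x_{17} = 25,  x_{18} = 22,  x_{19} = 16,  x_{20} = 7,  x_{21} = 23,  x_{22} = 30,  x_{23} = 22,  x_{24} = 21,  x_{25} = 12,  x_{26} = 2,  x_{27} = 14,  x_{28} = 16,  x_{29} = 30,  x_{30} = 15,  x_{31} = 14.
Since (x_{30}, x_{31}) = (x_0, x_1) = (15, 14) (two consecutive terms determine the rest), the sequence is periodic with period 30.
The value 24 first appears (with k ≥ 2) at x_8.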